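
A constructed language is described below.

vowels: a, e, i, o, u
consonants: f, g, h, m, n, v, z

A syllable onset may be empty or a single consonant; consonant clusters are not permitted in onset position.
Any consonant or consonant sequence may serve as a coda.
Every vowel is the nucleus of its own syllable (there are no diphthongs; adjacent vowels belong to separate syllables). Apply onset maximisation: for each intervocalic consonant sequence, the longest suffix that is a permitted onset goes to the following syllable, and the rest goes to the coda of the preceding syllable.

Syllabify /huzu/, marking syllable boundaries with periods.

hu.zu

Nuclei (vowels): u, u → 2 syllables.
Between /u/ (V1) and /u/ (V2): just /z/ — single C goes to the following onset.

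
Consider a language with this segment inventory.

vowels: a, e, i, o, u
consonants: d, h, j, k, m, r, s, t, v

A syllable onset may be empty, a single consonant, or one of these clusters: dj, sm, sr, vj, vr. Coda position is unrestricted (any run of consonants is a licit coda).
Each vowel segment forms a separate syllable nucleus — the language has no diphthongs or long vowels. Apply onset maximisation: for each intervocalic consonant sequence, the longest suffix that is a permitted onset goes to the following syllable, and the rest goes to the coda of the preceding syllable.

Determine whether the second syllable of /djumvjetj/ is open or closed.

The vowels are u, e — 2 nuclei, so 2 syllables.
Between /u/ (V1) and /e/ (V2): /mvj/ — longest licit onset from the right is /vj/, leaving /m/ as coda.
Result: djum.vjetj.
Syllable 2 is /vjetj/ with coda /tj/, so it is closed.

closed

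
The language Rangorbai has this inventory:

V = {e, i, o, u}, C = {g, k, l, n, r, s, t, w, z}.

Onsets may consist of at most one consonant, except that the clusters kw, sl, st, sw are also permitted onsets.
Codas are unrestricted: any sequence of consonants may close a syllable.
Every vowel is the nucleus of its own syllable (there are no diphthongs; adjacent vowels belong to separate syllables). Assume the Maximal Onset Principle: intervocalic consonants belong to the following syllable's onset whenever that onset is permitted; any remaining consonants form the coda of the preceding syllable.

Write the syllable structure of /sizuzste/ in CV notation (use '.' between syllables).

CV.CVC.CCV

Vowels present: i, u, e; each is a nucleus, giving 3 syllables.
σ1/σ2 boundary: /z/ is a single consonant, so it becomes the next onset.
σ2/σ3 boundary: /zst/ — longest licit onset from the right is /st/, leaving /z/ as coda.
Putting it together: si.zuz.ste.
Mapping each syllable to C/V: /si/ → CV, /zuz/ → CVC, /ste/ → CCV.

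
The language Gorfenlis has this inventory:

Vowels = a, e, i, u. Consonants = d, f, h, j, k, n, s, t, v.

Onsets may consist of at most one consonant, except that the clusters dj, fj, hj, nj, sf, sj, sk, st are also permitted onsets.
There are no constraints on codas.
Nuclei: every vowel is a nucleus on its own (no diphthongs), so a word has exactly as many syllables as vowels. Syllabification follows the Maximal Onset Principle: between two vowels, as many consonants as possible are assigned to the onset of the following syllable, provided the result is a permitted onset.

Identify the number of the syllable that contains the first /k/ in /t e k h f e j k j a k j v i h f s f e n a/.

The vowels are e, e, a, i, e, a — 6 nuclei, so 6 syllables.
/e…e/ gap (V1→V2): cluster /khf/ — the longest permitted-onset suffix is /f/; onset = /f/, preceding coda = /kh/.
/e…a/ gap (V2→V3): /jkj/; trying suffixes from longest down, /j/ is the first permitted one, so coda /jk/ | onset /j/.
/a…i/ gap (V3→V4): /kjv/; trying suffixes from longest down, /v/ is the first permitted one, so coda /kj/ | onset /v/.
/i…e/ gap (V4→V5): cluster /hfsf/ — the longest permitted-onset suffix is /sf/; onset = /sf/, preceding coda = /hf/.
/e…a/ gap (V5→V6): just /n/ — single C goes to the following onset.
Syllabification: tekh.fejk.jakj.vihf.sfe.na.
The first /k/ is in the coda of syllable 1 (/tekh/).

1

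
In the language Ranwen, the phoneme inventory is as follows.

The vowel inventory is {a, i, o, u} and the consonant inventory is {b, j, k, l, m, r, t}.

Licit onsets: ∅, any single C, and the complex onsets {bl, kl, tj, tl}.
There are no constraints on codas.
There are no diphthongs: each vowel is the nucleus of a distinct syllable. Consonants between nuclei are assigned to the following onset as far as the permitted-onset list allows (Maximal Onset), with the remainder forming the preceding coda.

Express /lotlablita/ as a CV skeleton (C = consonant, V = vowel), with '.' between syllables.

Nuclei (vowels): o, a, i, a → 4 syllables.
σ1/σ2 boundary: cluster /tl/ — /tl/ is itself a permitted onset, so the whole cluster goes right; preceding coda = ∅.
σ2/σ3 boundary: cluster /bl/ — /bl/ is itself a permitted onset, so the whole cluster goes right; preceding coda = ∅.
σ3/σ4 boundary: just /t/ — single C goes to the following onset.
Putting it together: lo.tla.bli.ta.
Mapping each syllable to C/V: /lo/ → CV, /tla/ → CCV, /bli/ → CCV, /ta/ → CV.

CV.CCV.CCV.CV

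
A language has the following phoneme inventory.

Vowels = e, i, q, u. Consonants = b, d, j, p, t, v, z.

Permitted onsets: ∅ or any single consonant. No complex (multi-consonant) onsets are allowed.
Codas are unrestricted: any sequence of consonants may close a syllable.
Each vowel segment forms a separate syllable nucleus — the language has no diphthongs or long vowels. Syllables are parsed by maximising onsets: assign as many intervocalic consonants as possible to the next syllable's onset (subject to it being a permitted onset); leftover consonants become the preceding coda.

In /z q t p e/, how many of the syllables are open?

1

Nuclei (vowels): q, e → 2 syllables.
σ1/σ2 boundary: /tp/ splits as /t/ + /p/ (/p/ is the longest suffix that is a licit onset).
Syllabification: zqt.pe.
Classifying each syllable: /zqt/ (closed), /pe/ (open).
Open syllables: 1.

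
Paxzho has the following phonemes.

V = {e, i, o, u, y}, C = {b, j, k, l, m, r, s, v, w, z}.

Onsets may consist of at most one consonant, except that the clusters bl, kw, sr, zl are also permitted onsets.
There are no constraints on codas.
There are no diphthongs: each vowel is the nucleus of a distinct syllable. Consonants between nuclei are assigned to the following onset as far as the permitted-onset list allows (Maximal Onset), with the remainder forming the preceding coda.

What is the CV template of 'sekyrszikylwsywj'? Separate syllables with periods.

CV.CVCC.CV.CVCC.CVCC

The vowels are e, y, i, y, y — 5 nuclei, so 5 syllables.
Between /e/ (V1) and /y/ (V2): /k/ is a single consonant, so it becomes the next onset.
Between /y/ (V2) and /i/ (V3): /rsz/ — longest licit onset from the right is /z/, leaving /rs/ as coda.
Between /i/ (V3) and /y/ (V4): /k/ → onset of the next syllable (single consonants are always licit onsets).
Between /y/ (V4) and /y/ (V5): /lws/ — longest licit onset from the right is /s/, leaving /lw/ as coda.
Putting it together: se.kyrs.zi.kylw.sywj.
Mapping each syllable to C/V: /se/ → CV, /kyrs/ → CVCC, /zi/ → CV, /kylw/ → CVCC, /sywj/ → CVCC.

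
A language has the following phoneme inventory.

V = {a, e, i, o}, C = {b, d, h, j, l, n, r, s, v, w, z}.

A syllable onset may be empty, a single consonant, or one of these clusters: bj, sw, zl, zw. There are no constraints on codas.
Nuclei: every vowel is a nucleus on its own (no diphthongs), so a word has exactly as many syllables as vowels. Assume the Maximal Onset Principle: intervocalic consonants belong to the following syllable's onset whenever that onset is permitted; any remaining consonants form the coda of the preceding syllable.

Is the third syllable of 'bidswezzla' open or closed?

Nuclei (vowels): i, e, a → 3 syllables.
V1 /i/ – V2 /e/: cluster /dsw/ — the longest permitted-onset suffix is /sw/; onset = /sw/, preceding coda = /d/.
V2 /e/ – V3 /a/: /zzl/ splits as /z/ + /zl/ (/zl/ is the longest suffix that is a licit onset).
Syllabification: bid.swez.zla.
Syllable 3 is /zla/; it ends in its nucleus with no coda, so it is open.

open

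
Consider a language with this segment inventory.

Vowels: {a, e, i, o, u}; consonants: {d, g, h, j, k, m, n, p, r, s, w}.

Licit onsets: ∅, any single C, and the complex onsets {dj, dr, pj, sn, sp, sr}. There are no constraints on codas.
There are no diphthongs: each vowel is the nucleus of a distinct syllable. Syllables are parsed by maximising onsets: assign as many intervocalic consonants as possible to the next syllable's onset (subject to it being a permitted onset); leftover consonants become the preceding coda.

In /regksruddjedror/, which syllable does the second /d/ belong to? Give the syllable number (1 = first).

3

Nuclei (vowels): e, u, e, o → 4 syllables.
/e…u/ gap (V1→V2): cluster /gksr/ — the longest permitted-onset suffix is /sr/; onset = /sr/, preceding coda = /gk/.
/u…e/ gap (V2→V3): /ddj/ splits as /d/ + /dj/ (/dj/ is the longest suffix that is a licit onset).
/e…o/ gap (V3→V4): /dr/ — entire cluster is a permitted onset → onset /dr/, coda ∅.
So the parse is regk.srud.dje.dror.
The second /d/ is in the onset of syllable 3 (/dje/).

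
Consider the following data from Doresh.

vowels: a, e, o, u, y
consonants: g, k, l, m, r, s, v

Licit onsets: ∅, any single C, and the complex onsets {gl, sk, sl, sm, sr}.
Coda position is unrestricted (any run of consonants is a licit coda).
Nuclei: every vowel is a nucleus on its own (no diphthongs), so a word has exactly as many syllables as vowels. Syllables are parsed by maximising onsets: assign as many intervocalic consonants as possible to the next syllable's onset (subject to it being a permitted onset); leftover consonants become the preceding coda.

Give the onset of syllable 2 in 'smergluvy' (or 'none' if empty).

gl

Vowels present: e, u, y; each is a nucleus, giving 3 syllables.
Between /e/ (V1) and /u/ (V2): /rgl/ splits as /r/ + /gl/ (/gl/ is the longest suffix that is a licit onset).
Between /u/ (V2) and /y/ (V3): /v/ → onset of the next syllable (single consonants are always licit onsets).
Putting it together: smer.glu.vy.
Syllable 2 is /glu/: onset /gl/, nucleus /u/, coda ∅.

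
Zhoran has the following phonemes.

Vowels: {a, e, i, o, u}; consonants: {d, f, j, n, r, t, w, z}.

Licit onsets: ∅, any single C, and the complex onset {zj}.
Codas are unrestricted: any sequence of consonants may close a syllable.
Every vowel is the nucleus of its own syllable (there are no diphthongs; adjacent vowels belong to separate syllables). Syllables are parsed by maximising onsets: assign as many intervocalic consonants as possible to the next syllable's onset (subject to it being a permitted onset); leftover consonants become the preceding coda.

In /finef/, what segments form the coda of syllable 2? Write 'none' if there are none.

Vowels present: i, e; each is a nucleus, giving 2 syllables.
Between /i/ (V1) and /e/ (V2): just /n/ — single C goes to the following onset.
So the parse is fi.nef.
Syllable 2 is /nef/: onset /n/, nucleus /e/, coda /f/.

f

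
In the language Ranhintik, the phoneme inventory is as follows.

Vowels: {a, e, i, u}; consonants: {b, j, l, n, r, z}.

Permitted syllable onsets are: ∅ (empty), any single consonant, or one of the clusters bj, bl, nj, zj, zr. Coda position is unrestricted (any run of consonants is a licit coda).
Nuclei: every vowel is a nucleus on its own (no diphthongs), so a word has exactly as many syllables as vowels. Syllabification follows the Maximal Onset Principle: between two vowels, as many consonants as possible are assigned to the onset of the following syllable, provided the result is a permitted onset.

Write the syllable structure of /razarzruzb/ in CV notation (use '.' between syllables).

CV.CVC.CCVCC

The vowels are a, a, u — 3 nuclei, so 3 syllables.
Between /a/ (V1) and /a/ (V2): /z/ is a single consonant, so it becomes the next onset.
Between /a/ (V2) and /u/ (V3): /rzr/ splits as /r/ + /zr/ (/zr/ is the longest suffix that is a licit onset).
Syllabification: ra.zar.zruzb.
Mapping each syllable to C/V: /ra/ → CV, /zar/ → CVC, /zruzb/ → CCVCC.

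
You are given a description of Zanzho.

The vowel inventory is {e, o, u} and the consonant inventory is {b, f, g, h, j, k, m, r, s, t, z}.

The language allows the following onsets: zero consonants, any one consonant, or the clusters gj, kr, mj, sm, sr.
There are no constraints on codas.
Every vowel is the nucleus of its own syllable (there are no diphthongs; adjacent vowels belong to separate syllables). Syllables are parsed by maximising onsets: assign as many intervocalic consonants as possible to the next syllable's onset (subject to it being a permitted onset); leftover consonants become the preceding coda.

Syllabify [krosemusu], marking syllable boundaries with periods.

The vowels are o, e, u, u — 4 nuclei, so 4 syllables.
V1 /o/ – V2 /e/: /s/ → onset of the next syllable (single consonants are always licit onsets).
V2 /e/ – V3 /u/: /m/ → onset of the next syllable (single consonants are always licit onsets).
V3 /u/ – V4 /u/: /s/ is a single consonant, so it becomes the next onset.

kro.se.mu.su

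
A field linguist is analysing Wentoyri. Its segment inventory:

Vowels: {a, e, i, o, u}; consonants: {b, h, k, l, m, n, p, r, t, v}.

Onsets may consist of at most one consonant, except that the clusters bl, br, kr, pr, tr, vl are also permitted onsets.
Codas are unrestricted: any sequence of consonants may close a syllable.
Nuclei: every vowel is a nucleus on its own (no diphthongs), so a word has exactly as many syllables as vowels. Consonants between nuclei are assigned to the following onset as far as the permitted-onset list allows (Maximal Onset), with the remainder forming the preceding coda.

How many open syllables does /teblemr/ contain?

Nuclei (vowels): e, e → 2 syllables.
Between /e/ (V1) and /e/ (V2): cluster /bl/ — /bl/ is itself a permitted onset, so the whole cluster goes right; preceding coda = ∅.
Putting it together: te.blemr.
Classifying each syllable: /te/ (open), /blemr/ (closed).
Open syllables: 1.

1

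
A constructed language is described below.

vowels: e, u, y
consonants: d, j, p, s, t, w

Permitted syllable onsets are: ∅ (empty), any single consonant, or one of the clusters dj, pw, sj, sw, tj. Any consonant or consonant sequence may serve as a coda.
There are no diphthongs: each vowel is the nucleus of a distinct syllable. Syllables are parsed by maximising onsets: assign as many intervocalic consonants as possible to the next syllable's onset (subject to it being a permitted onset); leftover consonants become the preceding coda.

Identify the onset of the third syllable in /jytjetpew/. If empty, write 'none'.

p

The vowels are y, e, e — 3 nuclei, so 3 syllables.
V1 /y/ – V2 /e/: cluster /tj/ — /tj/ is itself a permitted onset, so the whole cluster goes right; preceding coda = ∅.
V2 /e/ – V3 /e/: /tp/ — longest licit onset from the right is /p/, leaving /t/ as coda.
Putting it together: jy.tjet.pew.
Syllable 3 is /pew/: onset /p/, nucleus /e/, coda /w/.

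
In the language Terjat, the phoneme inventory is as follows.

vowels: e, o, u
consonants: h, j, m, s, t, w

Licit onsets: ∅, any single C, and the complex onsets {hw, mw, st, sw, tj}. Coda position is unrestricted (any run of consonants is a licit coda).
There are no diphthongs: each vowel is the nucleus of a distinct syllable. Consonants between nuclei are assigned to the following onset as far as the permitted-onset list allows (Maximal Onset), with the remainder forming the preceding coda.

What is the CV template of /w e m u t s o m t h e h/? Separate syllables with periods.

CV.CVC.CVCC.CVC

Nuclei (vowels): e, u, o, e → 4 syllables.
Between /e/ (V1) and /u/ (V2): just /m/ — single C goes to the following onset.
Between /u/ (V2) and /o/ (V3): /ts/; trying suffixes from longest down, /s/ is the first permitted one, so coda /t/ | onset /s/.
Between /o/ (V3) and /e/ (V4): /mth/; trying suffixes from longest down, /h/ is the first permitted one, so coda /mt/ | onset /h/.
Syllabification: we.mut.somt.heh.
Mapping each syllable to C/V: /we/ → CV, /mut/ → CVC, /somt/ → CVCC, /heh/ → CVC.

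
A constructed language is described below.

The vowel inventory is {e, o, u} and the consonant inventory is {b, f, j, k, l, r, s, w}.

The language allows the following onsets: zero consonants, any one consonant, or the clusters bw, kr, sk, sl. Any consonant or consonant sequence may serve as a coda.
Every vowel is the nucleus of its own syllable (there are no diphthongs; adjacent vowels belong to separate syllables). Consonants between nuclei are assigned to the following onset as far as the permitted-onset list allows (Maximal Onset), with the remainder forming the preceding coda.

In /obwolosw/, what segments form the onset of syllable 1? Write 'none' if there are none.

Nuclei (vowels): o, o, o → 3 syllables.
σ1/σ2 boundary: /bw/ — entire cluster is a permitted onset → onset /bw/, coda ∅.
σ2/σ3 boundary: just /l/ — single C goes to the following onset.
Syllabification: o.bwo.losw.
Syllable 1 is /o/: onset ∅, nucleus /o/, coda ∅.

none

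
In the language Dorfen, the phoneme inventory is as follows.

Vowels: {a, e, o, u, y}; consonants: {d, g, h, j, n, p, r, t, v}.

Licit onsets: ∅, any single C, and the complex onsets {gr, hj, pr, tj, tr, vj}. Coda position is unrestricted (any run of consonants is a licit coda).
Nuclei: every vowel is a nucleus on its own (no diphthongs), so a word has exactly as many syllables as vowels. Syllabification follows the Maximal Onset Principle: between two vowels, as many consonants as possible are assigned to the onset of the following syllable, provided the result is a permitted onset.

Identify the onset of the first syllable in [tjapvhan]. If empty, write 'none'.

The vowels are a, a — 2 nuclei, so 2 syllables.
Between /a/ (V1) and /a/ (V2): cluster /pvh/ — the longest permitted-onset suffix is /h/; onset = /h/, preceding coda = /pv/.
Putting it together: tjapv.han.
Syllable 1 is /tjapv/: onset /tj/, nucleus /a/, coda /pv/.

tj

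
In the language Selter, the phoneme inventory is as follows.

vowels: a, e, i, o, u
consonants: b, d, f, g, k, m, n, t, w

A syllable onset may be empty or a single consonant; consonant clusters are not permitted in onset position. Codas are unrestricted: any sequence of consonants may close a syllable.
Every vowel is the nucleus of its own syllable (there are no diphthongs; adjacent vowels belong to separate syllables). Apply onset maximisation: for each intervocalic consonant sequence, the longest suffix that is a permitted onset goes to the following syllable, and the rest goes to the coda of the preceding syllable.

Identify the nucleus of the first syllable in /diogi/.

Vowels present: i, o, i; each is a nucleus, giving 3 syllables.
The first nucleus (vowel 1 from the left) is /i/.

i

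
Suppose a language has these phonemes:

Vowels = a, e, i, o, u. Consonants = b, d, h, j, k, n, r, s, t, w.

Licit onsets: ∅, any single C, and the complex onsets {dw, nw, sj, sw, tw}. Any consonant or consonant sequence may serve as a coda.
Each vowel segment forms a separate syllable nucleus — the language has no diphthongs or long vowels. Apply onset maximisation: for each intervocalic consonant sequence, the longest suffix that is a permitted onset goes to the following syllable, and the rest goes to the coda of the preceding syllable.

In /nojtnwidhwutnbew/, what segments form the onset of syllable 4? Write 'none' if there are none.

Vowels present: o, i, u, e; each is a nucleus, giving 4 syllables.
V1 /o/ – V2 /i/: /jtnw/ splits as /jt/ + /nw/ (/nw/ is the longest suffix that is a licit onset).
V2 /i/ – V3 /u/: cluster /dhw/ — the longest permitted-onset suffix is /w/; onset = /w/, preceding coda = /dh/.
V3 /u/ – V4 /e/: cluster /tnb/ — the longest permitted-onset suffix is /b/; onset = /b/, preceding coda = /tn/.
Syllabification: nojt.nwidh.wutn.bew.
Syllable 4 is /bew/: onset /b/, nucleus /e/, coda /w/.

b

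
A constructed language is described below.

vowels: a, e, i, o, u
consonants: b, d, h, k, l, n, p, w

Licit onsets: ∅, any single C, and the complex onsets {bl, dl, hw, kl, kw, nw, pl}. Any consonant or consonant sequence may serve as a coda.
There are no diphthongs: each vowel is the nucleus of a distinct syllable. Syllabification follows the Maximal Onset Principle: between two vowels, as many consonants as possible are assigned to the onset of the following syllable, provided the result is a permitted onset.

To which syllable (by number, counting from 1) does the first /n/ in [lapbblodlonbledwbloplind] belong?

3

Nuclei (vowels): a, o, o, e, o, i → 6 syllables.
σ1/σ2 boundary: /pbbl/ splits as /pb/ + /bl/ (/bl/ is the longest suffix that is a licit onset).
σ2/σ3 boundary: cluster /dl/ — /dl/ is itself a permitted onset, so the whole cluster goes right; preceding coda = ∅.
σ3/σ4 boundary: /nbl/ splits as /n/ + /bl/ (/bl/ is the longest suffix that is a licit onset).
σ4/σ5 boundary: /dwbl/; trying suffixes from longest down, /bl/ is the first permitted one, so coda /dw/ | onset /bl/.
σ5/σ6 boundary: /pl/ — entire cluster is a permitted onset → onset /pl/, coda ∅.
Syllabification: lapb.blo.dlon.bledw.blo.plind.
The first /n/ is in the coda of syllable 3 (/dlon/).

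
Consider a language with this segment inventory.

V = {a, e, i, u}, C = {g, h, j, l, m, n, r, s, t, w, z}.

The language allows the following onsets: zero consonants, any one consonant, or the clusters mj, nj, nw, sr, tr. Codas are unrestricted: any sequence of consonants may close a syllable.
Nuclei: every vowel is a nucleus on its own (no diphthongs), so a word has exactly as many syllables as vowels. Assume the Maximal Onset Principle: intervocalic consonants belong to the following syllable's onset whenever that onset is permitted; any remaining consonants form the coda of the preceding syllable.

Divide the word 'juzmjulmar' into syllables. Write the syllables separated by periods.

juz.mjul.mar

The vowels are u, u, a — 3 nuclei, so 3 syllables.
σ1/σ2 boundary: /zmj/; trying suffixes from longest down, /mj/ is the first permitted one, so coda /z/ | onset /mj/.
σ2/σ3 boundary: cluster /lm/ — the longest permitted-onset suffix is /m/; onset = /m/, preceding coda = /l/.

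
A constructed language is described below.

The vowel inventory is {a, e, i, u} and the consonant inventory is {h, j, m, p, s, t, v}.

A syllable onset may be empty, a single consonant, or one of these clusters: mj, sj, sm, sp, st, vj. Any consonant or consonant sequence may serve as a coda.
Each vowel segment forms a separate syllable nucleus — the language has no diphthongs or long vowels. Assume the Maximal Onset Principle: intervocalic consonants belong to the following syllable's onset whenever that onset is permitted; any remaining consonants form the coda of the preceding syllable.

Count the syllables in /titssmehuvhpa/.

Nuclei (vowels): i, e, u, a → 4 syllables.

4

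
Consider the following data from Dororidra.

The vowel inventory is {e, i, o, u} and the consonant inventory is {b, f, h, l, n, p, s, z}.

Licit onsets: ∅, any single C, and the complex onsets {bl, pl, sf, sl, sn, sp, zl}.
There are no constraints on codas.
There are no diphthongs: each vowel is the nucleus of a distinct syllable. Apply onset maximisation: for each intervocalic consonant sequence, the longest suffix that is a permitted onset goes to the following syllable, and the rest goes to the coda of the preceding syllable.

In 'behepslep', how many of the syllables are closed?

Nuclei (vowels): e, e, e → 3 syllables.
/e…e/ gap (V1→V2): just /h/ — single C goes to the following onset.
/e…e/ gap (V2→V3): /psl/ — longest licit onset from the right is /sl/, leaving /p/ as coda.
So the parse is be.hep.slep.
Classifying each syllable: /be/ (open), /hep/ (closed), /slep/ (closed).
Closed syllables: 2.

2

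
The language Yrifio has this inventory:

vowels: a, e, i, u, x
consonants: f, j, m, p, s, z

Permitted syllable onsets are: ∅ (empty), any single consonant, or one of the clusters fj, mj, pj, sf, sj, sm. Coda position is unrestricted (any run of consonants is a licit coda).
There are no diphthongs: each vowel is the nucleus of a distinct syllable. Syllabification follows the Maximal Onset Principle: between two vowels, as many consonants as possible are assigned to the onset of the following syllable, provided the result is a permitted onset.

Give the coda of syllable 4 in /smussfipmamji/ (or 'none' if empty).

Vowels present: u, i, a, i; each is a nucleus, giving 4 syllables.
σ1/σ2 boundary: cluster /ssf/ — the longest permitted-onset suffix is /sf/; onset = /sf/, preceding coda = /s/.
σ2/σ3 boundary: /pm/ — longest licit onset from the right is /m/, leaving /p/ as coda.
σ3/σ4 boundary: /mj/ is a licit onset in full, so it all attaches to the next syllable.
Putting it together: smus.sfip.ma.mji.
Syllable 4 is /mji/: onset /mj/, nucleus /i/, coda ∅.

none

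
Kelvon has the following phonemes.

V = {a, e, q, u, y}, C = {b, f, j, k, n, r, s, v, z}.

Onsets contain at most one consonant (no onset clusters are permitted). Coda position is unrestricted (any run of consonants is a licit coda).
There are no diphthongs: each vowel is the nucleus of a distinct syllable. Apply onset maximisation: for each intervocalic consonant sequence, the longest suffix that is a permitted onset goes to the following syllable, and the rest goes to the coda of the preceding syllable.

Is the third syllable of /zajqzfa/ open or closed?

Vowels present: a, q, a; each is a nucleus, giving 3 syllables.
V1 /a/ – V2 /q/: /j/ is a single consonant, so it becomes the next onset.
V2 /q/ – V3 /a/: /zf/ splits as /z/ + /f/ (/f/ is the longest suffix that is a licit onset).
So the parse is za.jqz.fa.
Syllable 3 is /fa/; it ends in its nucleus with no coda, so it is open.

open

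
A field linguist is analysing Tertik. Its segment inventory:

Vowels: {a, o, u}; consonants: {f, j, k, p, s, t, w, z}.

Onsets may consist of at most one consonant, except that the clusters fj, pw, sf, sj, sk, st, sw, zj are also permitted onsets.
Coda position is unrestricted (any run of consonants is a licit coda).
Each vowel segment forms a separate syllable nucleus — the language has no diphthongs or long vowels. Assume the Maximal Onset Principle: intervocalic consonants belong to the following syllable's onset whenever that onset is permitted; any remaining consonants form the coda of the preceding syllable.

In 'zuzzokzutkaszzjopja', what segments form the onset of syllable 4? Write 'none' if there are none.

Nuclei (vowels): u, o, u, a, o, a → 6 syllables.
σ1/σ2 boundary: /zz/; trying suffixes from longest down, /z/ is the first permitted one, so coda /z/ | onset /z/.
σ2/σ3 boundary: /kz/ — longest licit onset from the right is /z/, leaving /k/ as coda.
σ3/σ4 boundary: cluster /tk/ — the longest permitted-onset suffix is /k/; onset = /k/, preceding coda = /t/.
σ4/σ5 boundary: /szzj/; trying suffixes from longest down, /zj/ is the first permitted one, so coda /sz/ | onset /zj/.
σ5/σ6 boundary: /pj/; trying suffixes from longest down, /j/ is the first permitted one, so coda /p/ | onset /j/.
Putting it together: zuz.zok.zut.kasz.zjop.ja.
Syllable 4 is /kasz/: onset /k/, nucleus /a/, coda /sz/.

k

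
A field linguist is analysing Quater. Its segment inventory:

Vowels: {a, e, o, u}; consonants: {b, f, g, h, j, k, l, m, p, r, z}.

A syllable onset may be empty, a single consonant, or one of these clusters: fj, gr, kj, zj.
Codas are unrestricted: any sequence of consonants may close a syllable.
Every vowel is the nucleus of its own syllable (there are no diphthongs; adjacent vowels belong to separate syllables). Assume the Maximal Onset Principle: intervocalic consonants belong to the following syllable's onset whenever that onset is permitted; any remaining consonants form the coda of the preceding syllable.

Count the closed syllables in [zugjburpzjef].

Vowels present: u, u, e; each is a nucleus, giving 3 syllables.
Between /u/ (V1) and /u/ (V2): /gjb/; trying suffixes from longest down, /b/ is the first permitted one, so coda /gj/ | onset /b/.
Between /u/ (V2) and /e/ (V3): /rpzj/ splits as /rp/ + /zj/ (/zj/ is the longest suffix that is a licit onset).
Syllabification: zugj.burp.zjef.
Classifying each syllable: /zugj/ (closed), /burp/ (closed), /zjef/ (closed).
Closed syllables: 3.

3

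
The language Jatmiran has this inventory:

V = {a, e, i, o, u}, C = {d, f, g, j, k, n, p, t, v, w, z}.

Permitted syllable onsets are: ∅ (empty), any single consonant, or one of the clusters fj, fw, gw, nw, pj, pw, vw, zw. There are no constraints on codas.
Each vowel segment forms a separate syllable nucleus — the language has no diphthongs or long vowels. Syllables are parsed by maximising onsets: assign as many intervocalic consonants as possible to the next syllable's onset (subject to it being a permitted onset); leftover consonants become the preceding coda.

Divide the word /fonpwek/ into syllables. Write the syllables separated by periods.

fon.pwek

Nuclei (vowels): o, e → 2 syllables.
σ1/σ2 boundary: /npw/ — longest licit onset from the right is /pw/, leaving /n/ as coda.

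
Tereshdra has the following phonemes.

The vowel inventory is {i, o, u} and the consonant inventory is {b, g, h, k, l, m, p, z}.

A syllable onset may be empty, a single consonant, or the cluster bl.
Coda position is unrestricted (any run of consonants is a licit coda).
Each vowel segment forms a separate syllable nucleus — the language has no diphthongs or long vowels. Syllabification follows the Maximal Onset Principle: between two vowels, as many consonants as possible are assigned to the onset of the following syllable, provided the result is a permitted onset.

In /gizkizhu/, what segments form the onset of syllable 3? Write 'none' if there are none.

h

Vowels present: i, i, u; each is a nucleus, giving 3 syllables.
V1 /i/ – V2 /i/: /zk/; trying suffixes from longest down, /k/ is the first permitted one, so coda /z/ | onset /k/.
V2 /i/ – V3 /u/: cluster /zh/ — the longest permitted-onset suffix is /h/; onset = /h/, preceding coda = /z/.
Result: giz.kiz.hu.
Syllable 3 is /hu/: onset /h/, nucleus /u/, coda ∅.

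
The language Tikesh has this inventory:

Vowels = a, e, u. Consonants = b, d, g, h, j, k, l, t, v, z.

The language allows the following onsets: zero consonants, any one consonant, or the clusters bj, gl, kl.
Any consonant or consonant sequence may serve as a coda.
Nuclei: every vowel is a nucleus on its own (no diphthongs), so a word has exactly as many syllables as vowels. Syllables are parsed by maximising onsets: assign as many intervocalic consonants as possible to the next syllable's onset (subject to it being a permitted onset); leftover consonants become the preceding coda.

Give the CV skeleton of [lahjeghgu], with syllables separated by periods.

Nuclei (vowels): a, e, u → 3 syllables.
V1 /a/ – V2 /e/: /hj/ — longest licit onset from the right is /j/, leaving /h/ as coda.
V2 /e/ – V3 /u/: /ghg/; trying suffixes from longest down, /g/ is the first permitted one, so coda /gh/ | onset /g/.
Result: lah.jegh.gu.
Mapping each syllable to C/V: /lah/ → CVC, /jegh/ → CVCC, /gu/ → CV.

CVC.CVCC.CV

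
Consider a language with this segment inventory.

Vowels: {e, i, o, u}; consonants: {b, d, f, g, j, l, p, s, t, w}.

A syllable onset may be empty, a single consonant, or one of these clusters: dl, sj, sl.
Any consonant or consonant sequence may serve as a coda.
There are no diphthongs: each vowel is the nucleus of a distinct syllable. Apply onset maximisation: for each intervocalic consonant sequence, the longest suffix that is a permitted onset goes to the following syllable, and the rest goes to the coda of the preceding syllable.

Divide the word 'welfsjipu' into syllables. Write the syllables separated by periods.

Vowels present: e, i, u; each is a nucleus, giving 3 syllables.
V1 /e/ – V2 /i/: /lfsj/ — longest licit onset from the right is /sj/, leaving /lf/ as coda.
V2 /i/ – V3 /u/: /p/ is a single consonant, so it becomes the next onset.

welf.sji.pu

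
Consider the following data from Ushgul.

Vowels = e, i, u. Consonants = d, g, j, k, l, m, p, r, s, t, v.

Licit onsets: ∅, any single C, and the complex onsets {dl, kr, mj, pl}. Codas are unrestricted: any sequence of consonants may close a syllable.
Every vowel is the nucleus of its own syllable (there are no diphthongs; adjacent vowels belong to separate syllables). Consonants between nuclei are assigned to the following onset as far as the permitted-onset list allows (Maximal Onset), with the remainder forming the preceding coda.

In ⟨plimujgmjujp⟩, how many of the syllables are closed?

Nuclei (vowels): i, u, u → 3 syllables.
V1 /i/ – V2 /u/: /m/ is a single consonant, so it becomes the next onset.
V2 /u/ – V3 /u/: /jgmj/; trying suffixes from longest down, /mj/ is the first permitted one, so coda /jg/ | onset /mj/.
Syllabification: pli.mujg.mjujp.
Classifying each syllable: /pli/ (open), /mujg/ (closed), /mjujp/ (closed).
Closed syllables: 2.

2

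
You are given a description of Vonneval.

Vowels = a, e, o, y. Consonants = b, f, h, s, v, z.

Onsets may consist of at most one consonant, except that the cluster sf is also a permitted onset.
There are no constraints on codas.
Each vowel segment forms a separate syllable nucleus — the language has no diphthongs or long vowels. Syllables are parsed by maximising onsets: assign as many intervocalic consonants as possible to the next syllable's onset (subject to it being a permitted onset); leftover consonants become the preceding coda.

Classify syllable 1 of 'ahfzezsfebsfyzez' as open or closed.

Vowels present: a, e, e, y, e; each is a nucleus, giving 5 syllables.
/a…e/ gap (V1→V2): /hfz/ — longest licit onset from the right is /z/, leaving /hf/ as coda.
/e…e/ gap (V2→V3): /zsf/ splits as /z/ + /sf/ (/sf/ is the longest suffix that is a licit onset).
/e…y/ gap (V3→V4): cluster /bsf/ — the longest permitted-onset suffix is /sf/; onset = /sf/, preceding coda = /b/.
/y…e/ gap (V4→V5): just /z/ — single C goes to the following onset.
So the parse is ahf.zez.sfeb.sfy.zez.
Syllable 1 is /ahf/ with coda /hf/, so it is closed.

closed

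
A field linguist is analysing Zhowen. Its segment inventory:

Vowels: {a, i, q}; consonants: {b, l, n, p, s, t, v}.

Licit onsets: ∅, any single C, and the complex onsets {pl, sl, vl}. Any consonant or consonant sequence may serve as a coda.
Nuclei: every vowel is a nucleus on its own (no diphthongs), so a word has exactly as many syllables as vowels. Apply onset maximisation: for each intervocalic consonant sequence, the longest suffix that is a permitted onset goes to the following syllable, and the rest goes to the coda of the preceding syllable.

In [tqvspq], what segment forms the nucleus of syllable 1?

q

Vowels present: q, q; each is a nucleus, giving 2 syllables.
The first nucleus (vowel 1 from the left) is /q/.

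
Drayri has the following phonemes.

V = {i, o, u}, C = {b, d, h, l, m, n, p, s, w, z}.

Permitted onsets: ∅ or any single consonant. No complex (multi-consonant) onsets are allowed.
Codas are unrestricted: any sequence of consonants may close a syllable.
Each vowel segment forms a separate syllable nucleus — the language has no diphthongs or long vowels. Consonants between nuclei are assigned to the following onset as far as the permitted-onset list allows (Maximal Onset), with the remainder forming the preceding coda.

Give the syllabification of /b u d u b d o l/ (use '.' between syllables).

Nuclei (vowels): u, u, o → 3 syllables.
/u…u/ gap (V1→V2): /d/ → onset of the next syllable (single consonants are always licit onsets).
/u…o/ gap (V2→V3): /bd/ — longest licit onset from the right is /d/, leaving /b/ as coda.

bu.dub.dol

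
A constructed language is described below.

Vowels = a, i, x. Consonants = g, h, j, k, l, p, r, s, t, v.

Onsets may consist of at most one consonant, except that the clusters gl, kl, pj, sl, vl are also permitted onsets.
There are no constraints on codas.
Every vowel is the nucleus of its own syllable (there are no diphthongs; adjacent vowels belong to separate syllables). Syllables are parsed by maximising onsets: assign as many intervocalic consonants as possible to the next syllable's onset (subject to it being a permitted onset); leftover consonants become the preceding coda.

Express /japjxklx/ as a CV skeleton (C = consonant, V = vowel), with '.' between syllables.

CV.CCV.CCV

The vowels are a, x, x — 3 nuclei, so 3 syllables.
Between /a/ (V1) and /x/ (V2): cluster /pj/ — /pj/ is itself a permitted onset, so the whole cluster goes right; preceding coda = ∅.
Between /x/ (V2) and /x/ (V3): /kl/ is a licit onset in full, so it all attaches to the next syllable.
Putting it together: ja.pjx.klx.
Mapping each syllable to C/V: /ja/ → CV, /pjx/ → CCV, /klx/ → CCV.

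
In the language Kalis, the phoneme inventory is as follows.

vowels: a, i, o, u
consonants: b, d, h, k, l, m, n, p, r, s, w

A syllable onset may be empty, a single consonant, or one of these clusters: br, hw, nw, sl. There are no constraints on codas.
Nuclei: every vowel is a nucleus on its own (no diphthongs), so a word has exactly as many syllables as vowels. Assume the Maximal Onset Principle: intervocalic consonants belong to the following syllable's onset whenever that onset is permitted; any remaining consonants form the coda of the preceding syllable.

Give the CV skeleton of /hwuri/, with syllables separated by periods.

The vowels are u, i — 2 nuclei, so 2 syllables.
V1 /u/ – V2 /i/: /r/ → onset of the next syllable (single consonants are always licit onsets).
Result: hwu.ri.
Mapping each syllable to C/V: /hwu/ → CCV, /ri/ → CV.

CCV.CV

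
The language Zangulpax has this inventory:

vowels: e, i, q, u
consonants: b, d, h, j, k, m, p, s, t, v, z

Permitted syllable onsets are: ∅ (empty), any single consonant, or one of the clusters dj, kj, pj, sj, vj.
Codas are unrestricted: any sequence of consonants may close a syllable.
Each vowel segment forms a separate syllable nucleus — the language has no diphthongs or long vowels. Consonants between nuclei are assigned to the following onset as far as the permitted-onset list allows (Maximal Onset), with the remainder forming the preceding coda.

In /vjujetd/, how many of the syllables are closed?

Nuclei (vowels): u, e → 2 syllables.
V1 /u/ – V2 /e/: /j/ → onset of the next syllable (single consonants are always licit onsets).
Result: vju.jetd.
Classifying each syllable: /vju/ (open), /jetd/ (closed).
Closed syllables: 1.

1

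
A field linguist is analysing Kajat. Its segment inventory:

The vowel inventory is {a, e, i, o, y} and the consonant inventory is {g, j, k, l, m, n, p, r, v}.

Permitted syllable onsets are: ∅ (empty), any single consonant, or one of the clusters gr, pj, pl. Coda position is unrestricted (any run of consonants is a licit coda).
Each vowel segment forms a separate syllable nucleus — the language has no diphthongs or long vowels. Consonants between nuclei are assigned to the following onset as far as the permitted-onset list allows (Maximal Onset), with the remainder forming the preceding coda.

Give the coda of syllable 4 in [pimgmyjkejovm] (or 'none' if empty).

vm

The vowels are i, y, e, o — 4 nuclei, so 4 syllables.
V1 /i/ – V2 /y/: /mgm/; trying suffixes from longest down, /m/ is the first permitted one, so coda /mg/ | onset /m/.
V2 /y/ – V3 /e/: /jk/ splits as /j/ + /k/ (/k/ is the longest suffix that is a licit onset).
V3 /e/ – V4 /o/: /j/ → onset of the next syllable (single consonants are always licit onsets).
So the parse is pimg.myj.ke.jovm.
Syllable 4 is /jovm/: onset /j/, nucleus /o/, coda /vm/.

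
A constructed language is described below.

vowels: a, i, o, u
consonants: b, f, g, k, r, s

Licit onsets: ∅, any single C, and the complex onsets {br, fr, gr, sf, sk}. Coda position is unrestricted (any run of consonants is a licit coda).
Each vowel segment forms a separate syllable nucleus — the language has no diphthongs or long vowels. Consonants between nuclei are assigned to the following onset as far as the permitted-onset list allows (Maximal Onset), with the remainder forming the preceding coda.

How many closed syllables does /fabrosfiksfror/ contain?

2

Nuclei (vowels): a, o, i, o → 4 syllables.
/a…o/ gap (V1→V2): /br/ — entire cluster is a permitted onset → onset /br/, coda ∅.
/o…i/ gap (V2→V3): /sf/ is a licit onset in full, so it all attaches to the next syllable.
/i…o/ gap (V3→V4): /ksfr/ — longest licit onset from the right is /fr/, leaving /ks/ as coda.
Putting it together: fa.bro.sfiks.fror.
Classifying each syllable: /fa/ (open), /bro/ (open), /sfiks/ (closed), /fror/ (closed).
Closed syllables: 2.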